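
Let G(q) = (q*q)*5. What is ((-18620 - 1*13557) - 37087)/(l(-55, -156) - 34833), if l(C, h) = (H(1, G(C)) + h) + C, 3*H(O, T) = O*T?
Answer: 207792/90007 ≈ 2.3086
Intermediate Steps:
G(q) = 5*q**2 (G(q) = q**2*5 = 5*q**2)
H(O, T) = O*T/3 (H(O, T) = (O*T)/3 = O*T/3)
l(C, h) = C + h + 5*C**2/3 (l(C, h) = ((1/3)*1*(5*C**2) + h) + C = (5*C**2/3 + h) + C = (h + 5*C**2/3) + C = C + h + 5*C**2/3)
((-18620 - 1*13557) - 37087)/(l(-55, -156) - 34833) = ((-18620 - 1*13557) - 37087)/((-55 - 156 + (5/3)*(-55)**2) - 34833) = ((-18620 - 13557) - 37087)/((-55 - 156 + (5/3)*3025) - 34833) = (-32177 - 37087)/((-55 - 156 + 15125/3) - 34833) = -69264/(14492/3 - 34833) = -69264/(-90007/3) = -69264*(-3/90007) = 207792/90007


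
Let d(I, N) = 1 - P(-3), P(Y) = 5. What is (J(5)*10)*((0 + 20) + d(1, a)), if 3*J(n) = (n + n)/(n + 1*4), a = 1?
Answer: 1600/27 ≈ 59.259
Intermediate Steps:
d(I, N) = -4 (d(I, N) = 1 - 1*5 = 1 - 5 = -4)
J(n) = 2*n/(3*(4 + n)) (J(n) = ((n + n)/(n + 1*4))/3 = ((2*n)/(n + 4))/3 = ((2*n)/(4 + n))/3 = (2*n/(4 + n))/3 = 2*n/(3*(4 + n)))
(J(5)*10)*((0 + 20) + d(1, a)) = (((⅔)*5/(4 + 5))*10)*((0 + 20) - 4) = (((⅔)*5/9)*10)*(20 - 4) = (((⅔)*5*(⅑))*10)*16 = ((10/27)*10)*16 = (100/27)*16 = 1600/27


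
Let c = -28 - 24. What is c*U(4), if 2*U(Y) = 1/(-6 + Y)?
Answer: 13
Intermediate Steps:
c = -52
U(Y) = 1/(2*(-6 + Y))
c*U(4) = -26/(-6 + 4) = -26/(-2) = -26*(-1)/2 = -52*(-1/4) = 13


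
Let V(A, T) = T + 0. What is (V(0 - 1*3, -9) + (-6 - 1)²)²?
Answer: 1600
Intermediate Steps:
V(A, T) = T
(V(0 - 1*3, -9) + (-6 - 1)²)² = (-9 + (-6 - 1)²)² = (-9 + (-7)²)² = (-9 + 49)² = 40² = 1600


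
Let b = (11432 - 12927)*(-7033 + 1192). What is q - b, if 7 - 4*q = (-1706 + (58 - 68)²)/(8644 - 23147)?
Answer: -506577797625/58012 ≈ -8.7323e+6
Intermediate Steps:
q = 99915/58012 (q = 7/4 - (-1706 + (58 - 68)²)/(4*(8644 - 23147)) = 7/4 - (-1706 + (-10)²)/(4*(-14503)) = 7/4 - (-1706 + 100)*(-1)/(4*14503) = 7/4 - (-803)*(-1)/(2*14503) = 7/4 - ¼*1606/14503 = 7/4 - 803/29006 = 99915/58012 ≈ 1.7223)
b = 8732295 (b = -1495*(-5841) = 8732295)
q - b = 99915/58012 - 1*8732295 = 99915/58012 - 8732295 = -506577797625/58012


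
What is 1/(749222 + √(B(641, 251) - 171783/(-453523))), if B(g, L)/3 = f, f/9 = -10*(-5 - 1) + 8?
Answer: 339789409106/254577699836375521 - 3*√41968011145417/254577699836375521 ≈ 1.3346e-6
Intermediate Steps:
f = 612 (f = 9*(-10*(-5 - 1) + 8) = 9*(-10*(-6) + 8) = 9*(60 + 8) = 9*68 = 612)
B(g, L) = 1836 (B(g, L) = 3*612 = 1836)
1/(749222 + √(B(641, 251) - 171783/(-453523))) = 1/(749222 + √(1836 - 171783/(-453523))) = 1/(749222 + √(1836 - 171783*(-1/453523))) = 1/(749222 + √(1836 + 171783/453523)) = 1/(749222 + √(832840011/453523)) = 1/(749222 + 3*√41968011145417/453523)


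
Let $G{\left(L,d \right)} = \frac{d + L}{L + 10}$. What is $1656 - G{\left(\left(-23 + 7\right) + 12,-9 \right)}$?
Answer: $\frac{9949}{6} \approx 1658.2$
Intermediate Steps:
$G{\left(L,d \right)} = \frac{L + d}{10 + L}$
$1656 - G{\left(\left(-23 + 7\right) + 12,-9 \right)} = 1656 - \frac{\left(\left(-23 + 7\right) + 12\right) - 9}{10 + \left(\left(-23 + 7\right) + 12\right)} = 1656 - \frac{\left(-16 + 12\right) - 9}{10 + \left(-16 + 12\right)} = 1656 - \frac{-4 - 9}{10 - 4} = 1656 - \frac{1}{6} \left(-13\right) = 1656 - - \frac{13}{6} = 1656 + \frac{13}{6} = \frac{9949}{6}$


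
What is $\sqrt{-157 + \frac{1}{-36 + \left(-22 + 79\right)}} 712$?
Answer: $\frac{2848 i \sqrt{4326}}{21} \approx 8920.0 i$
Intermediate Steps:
$\sqrt{-157 + \frac{1}{-36 + \left(-22 + 79\right)}} 712 = \sqrt{-157 + \frac{1}{-36 + 57}} \cdot 712 = \sqrt{-157 + \frac{1}{21}} \cdot 712 = \sqrt{- \frac{3296}{21}} \cdot 712 = \frac{4 i \sqrt{4326}}{21} \cdot 712 = \frac{2848 i \sqrt{4326}}{21}$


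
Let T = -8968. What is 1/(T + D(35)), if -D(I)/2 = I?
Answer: -1/9038 ≈ -0.00011064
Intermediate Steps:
D(I) = -2*I
1/(T + D(35)) = 1/(-8968 - 2*35) = 1/(-8968 - 70) = 1/(-9038) = -1/9038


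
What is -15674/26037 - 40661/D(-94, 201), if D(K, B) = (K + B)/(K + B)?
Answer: -1058706131/26037 ≈ -40662.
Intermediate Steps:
D(K, B) = 1 (D(K, B) = (B + K)/(B + K) = 1)
-15674/26037 - 40661/D(-94, 201) = -15674/26037 - 40661/1 = -15674*1/26037 - 40661*1 = -15674/26037 - 40661 = -1058706131/26037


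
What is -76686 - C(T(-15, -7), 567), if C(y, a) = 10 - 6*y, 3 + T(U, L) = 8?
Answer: -76666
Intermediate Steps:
T(U, L) = 5 (T(U, L) = -3 + 8 = 5)
-76686 - C(T(-15, -7), 567) = -76686 - (10 - 6*5) = -76686 - (10 - 30) = -76686 - 1*(-20) = -76686 + 20 = -76666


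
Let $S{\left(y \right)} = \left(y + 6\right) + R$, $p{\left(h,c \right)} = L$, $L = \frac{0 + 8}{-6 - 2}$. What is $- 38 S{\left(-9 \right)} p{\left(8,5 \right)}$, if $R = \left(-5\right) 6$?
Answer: $-1254$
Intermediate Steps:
$L = -1$ ($L = \frac{8}{-8} = 8 \left(- \frac{1}{8}\right) = -1$)
$R = -30$
$p{\left(h,c \right)} = -1$
$S{\left(y \right)} = -24 + y$ ($S{\left(y \right)} = \left(y + 6\right) - 30 = \left(6 + y\right) - 30 = -24 + y$)
$- 38 S{\left(-9 \right)} p{\left(8,5 \right)} = - 38 \left(-24 - 9\right) \left(-1\right) = \left(-38\right) \left(-33\right) \left(-1\right) = 1254 \left(-1\right) = -1254$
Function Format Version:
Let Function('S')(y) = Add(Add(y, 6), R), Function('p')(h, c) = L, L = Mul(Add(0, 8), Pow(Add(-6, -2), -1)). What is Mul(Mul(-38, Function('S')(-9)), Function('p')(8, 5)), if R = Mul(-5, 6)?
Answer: -1254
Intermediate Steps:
L = -1 (L = Mul(8, Pow(-8, -1)) = Mul(8, Rational(-1, 8)) = -1)
R = -30
Function('p')(h, c) = -1
Function('S')(y) = Add(-24, y) (Function('S')(y) = Add(Add(y, 6), -30) = Add(Add(6, y), -30) = Add(-24, y))
Mul(Mul(-38, Function('S')(-9)), Function('p')(8, 5)) = Mul(Mul(-38, Add(-24, -9)), -1) = Mul(Mul(-38, -33), -1) = Mul(1254, -1) = -1254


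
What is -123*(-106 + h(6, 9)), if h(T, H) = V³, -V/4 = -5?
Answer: -970962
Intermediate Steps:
V = 20 (V = -4*(-5) = 20)
h(T, H) = 8000 (h(T, H) = 20³ = 8000)
-123*(-106 + h(6, 9)) = -123*(-106 + 8000) = -123*7894 = -970962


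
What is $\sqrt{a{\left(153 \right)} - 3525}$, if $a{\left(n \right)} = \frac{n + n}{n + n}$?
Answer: $2 i \sqrt{881} \approx 59.363 i$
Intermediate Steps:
$a{\left(n \right)} = 1$ ($a{\left(n \right)} = \frac{2 n}{2 n} = 2 n \frac{1}{2 n} = 1$)
$\sqrt{a{\left(153 \right)} - 3525} = \sqrt{1 - 3525} = \sqrt{-3524} = 2 i \sqrt{881}$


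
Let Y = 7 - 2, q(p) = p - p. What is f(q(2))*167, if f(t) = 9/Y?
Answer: 1503/5 ≈ 300.60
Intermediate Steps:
q(p) = 0
Y = 5
f(t) = 9/5
f(q(2))*167 = (9/5)*167 = 1503/5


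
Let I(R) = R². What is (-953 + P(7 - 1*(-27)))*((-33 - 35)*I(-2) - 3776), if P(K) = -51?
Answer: 4064192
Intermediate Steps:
(-953 + P(7 - 1*(-27)))*((-33 - 35)*I(-2) - 3776) = (-953 - 51)*((-33 - 35)*(-2)² - 3776) = -1004*(-68*4 - 3776) = -1004*(-272 - 3776) = -1004*(-4048) = 4064192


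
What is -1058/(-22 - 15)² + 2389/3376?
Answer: -301267/4621744 ≈ -0.065185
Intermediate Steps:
-1058/(-22 - 15)² + 2389/3376 = -1058/((-37)²) + 2389*(1/3376) = -1058/1369 + 2389/3376 = -301267/4621744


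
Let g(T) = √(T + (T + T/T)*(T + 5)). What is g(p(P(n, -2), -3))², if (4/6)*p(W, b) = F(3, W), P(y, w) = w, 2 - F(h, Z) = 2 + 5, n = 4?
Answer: 35/4 ≈ 8.7500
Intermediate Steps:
F(h, Z) = -5 (F(h, Z) = 2 - (2 + 5) = 2 - 1*7 = 2 - 7 = -5)
p(W, b) = -15/2 (p(W, b) = (3/2)*(-5) = -15/2)
g(T) = √(T + (1 + T)*(5 + T)) (g(T) = √(T + (T + 1)*(5 + T)) = √(T + (1 + T)*(5 + T)))
g(p(P(n, -2), -3))² = (√(5 + (-15/2)² + 7*(-15/2)))² = (√(5 + 225/4 - 105/2))² = (√(35/4))² = (√35/2)² = 35/4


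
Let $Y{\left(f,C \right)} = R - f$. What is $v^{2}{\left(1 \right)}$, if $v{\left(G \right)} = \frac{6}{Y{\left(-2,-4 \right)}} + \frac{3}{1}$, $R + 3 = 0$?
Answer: $9$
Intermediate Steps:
$R = -3$ ($R = -3 + 0 = -3$)
$Y{\left(f,C \right)} = -3 - f$
$v{\left(G \right)} = -3$ ($v{\left(G \right)} = \frac{6}{-3 - -2} + \frac{3}{1} = \frac{6}{-3 + 2} + 3 \cdot 1 = \frac{6}{-1} + 3 = 6 \left(-1\right) + 3 = -6 + 3 = -3$)
$v^{2}{\left(1 \right)} = \left(-3\right)^{2} = 9$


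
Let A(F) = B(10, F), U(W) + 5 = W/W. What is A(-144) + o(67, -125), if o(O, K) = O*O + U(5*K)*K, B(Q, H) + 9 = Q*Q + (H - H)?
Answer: 5080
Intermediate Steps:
U(W) = -4 (U(W) = -5 + W/W = -5 + 1 = -4)
B(Q, H) = -9 + Q**2 (B(Q, H) = -9 + (Q*Q + (H - H)) = -9 + (Q**2 + 0) = -9 + Q**2)
A(F) = 91 (A(F) = -9 + 10**2 = -9 + 100 = 91)
o(O, K) = O**2 - 4*K (o(O, K) = O*O - 4*K = O**2 - 4*K)
A(-144) + o(67, -125) = 91 + (67**2 - 4*(-125)) = 91 + (4489 + 500) = 91 + 4989 = 5080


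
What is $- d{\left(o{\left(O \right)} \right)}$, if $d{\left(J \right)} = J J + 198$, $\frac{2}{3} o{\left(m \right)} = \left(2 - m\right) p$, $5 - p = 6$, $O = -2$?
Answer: $-234$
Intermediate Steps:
$p = -1$ ($p = 5 - 6 = -1$)
$o{\left(m \right)} = -3 + \frac{3 m}{2}$ ($o{\left(m \right)} = \frac{3 \left(2 - m\right) \left(-1\right)}{2} = \frac{3 \left(-2 + m\right)}{2} = -3 + \frac{3 m}{2}$)
$d{\left(J \right)} = 198 + J^{2}$ ($d{\left(J \right)} = J^{2} + 198 = 198 + J^{2}$)
$- d{\left(o{\left(O \right)} \right)} = - (198 + \left(-3 + \frac{3}{2} \left(-2\right)\right)^{2}) = - (198 + \left(-3 - 3\right)^{2}) = - (198 + \left(-6\right)^{2}) = - (198 + 36) = \left(-1\right) 234 = -234$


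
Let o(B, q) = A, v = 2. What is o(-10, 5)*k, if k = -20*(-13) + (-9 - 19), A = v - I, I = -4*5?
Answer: 5104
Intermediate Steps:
I = -20
A = 22 (A = 2 - 1*(-20) = 2 + 20 = 22)
k = 232 (k = 260 - 28 = 232)
o(B, q) = 22
o(-10, 5)*k = 22*232 = 5104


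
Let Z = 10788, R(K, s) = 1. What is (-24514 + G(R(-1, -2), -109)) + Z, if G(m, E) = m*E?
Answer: -13835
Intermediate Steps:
G(m, E) = E*m
(-24514 + G(R(-1, -2), -109)) + Z = (-24514 - 109*1) + 10788 = (-24514 - 109) + 10788 = -24623 + 10788 = -13835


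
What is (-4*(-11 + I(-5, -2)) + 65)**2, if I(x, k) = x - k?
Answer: 14641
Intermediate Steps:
(-4*(-11 + I(-5, -2)) + 65)**2 = (-4*(-11 + (-5 - 1*(-2))) + 65)**2 = (-4*(-11 + (-5 + 2)) + 65)**2 = (-4*(-11 - 3) + 65)**2 = (-4*(-14) + 65)**2 = (56 + 65)**2 = 121**2 = 14641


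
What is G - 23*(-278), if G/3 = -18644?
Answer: -49538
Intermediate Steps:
G = -55932 (G = 3*(-18644) = -55932)
G - 23*(-278) = -55932 - 23*(-278) = -55932 + 6394 = -49538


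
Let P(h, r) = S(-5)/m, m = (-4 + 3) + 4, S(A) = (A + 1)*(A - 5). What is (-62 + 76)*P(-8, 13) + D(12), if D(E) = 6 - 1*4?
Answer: 566/3 ≈ 188.67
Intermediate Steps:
S(A) = (1 + A)*(-5 + A)
D(E) = 2 (D(E) = 6 - 4 = 2)
m = 3 (m = -1 + 4 = 3)
P(h, r) = 40/3 (P(h, r) = (-5 + (-5)² - 4*(-5))/3 = (-5 + 25 + 20)*(⅓) = 40*(⅓) = 40/3)
(-62 + 76)*P(-8, 13) + D(12) = (-62 + 76)*(40/3) + 2 = 14*(40/3) + 2 = 560/3 + 2 = 566/3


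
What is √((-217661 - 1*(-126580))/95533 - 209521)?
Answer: I*√1912213440522542/95533 ≈ 457.74*I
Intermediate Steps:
√((-217661 - 1*(-126580))/95533 - 209521) = √((-217661 + 126580)*(1/95533) - 209521) = √(-91081*1/95533 - 209521) = √(-91081/95533 - 209521) = √(-20016260774/95533) = I*√1912213440522542/95533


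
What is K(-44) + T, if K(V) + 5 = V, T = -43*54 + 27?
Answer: -2344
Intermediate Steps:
T = -2295 (T = -2322 + 27 = -2295)
K(V) = -5 + V
K(-44) + T = (-5 - 44) - 2295 = -49 - 2295 = -2344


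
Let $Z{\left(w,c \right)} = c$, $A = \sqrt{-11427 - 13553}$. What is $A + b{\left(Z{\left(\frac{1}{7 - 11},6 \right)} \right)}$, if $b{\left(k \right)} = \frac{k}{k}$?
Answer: $1 + 2 i \sqrt{6245} \approx 1.0 + 158.05 i$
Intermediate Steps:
$A = 2 i \sqrt{6245}$ ($A = \sqrt{-24980} = 2 i \sqrt{6245} \approx 158.05 i$)
$b{\left(k \right)} = 1$
$A + b{\left(Z{\left(\frac{1}{7 - 11},6 \right)} \right)} = 2 i \sqrt{6245} + 1 = 1 + 2 i \sqrt{6245}$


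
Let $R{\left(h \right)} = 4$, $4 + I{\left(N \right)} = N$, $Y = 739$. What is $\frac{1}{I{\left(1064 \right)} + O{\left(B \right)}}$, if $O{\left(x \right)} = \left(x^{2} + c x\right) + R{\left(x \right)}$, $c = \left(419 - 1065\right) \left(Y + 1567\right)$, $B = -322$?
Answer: $\frac{1}{479780420} \approx 2.0843 \cdot 10^{-9}$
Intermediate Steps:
$I{\left(N \right)} = -4 + N$
$c = -1489676$ ($c = \left(419 - 1065\right) \left(739 + 1567\right) = \left(-646\right) 2306 = -1489676$)
$O{\left(x \right)} = 4 + x^{2} - 1489676 x$ ($O{\left(x \right)} = \left(x^{2} - 1489676 x\right) + 4 = 4 + x^{2} - 1489676 x$)
$\frac{1}{I{\left(1064 \right)} + O{\left(B \right)}} = \frac{1}{\left(-4 + 1064\right) + \left(4 + \left(-322\right)^{2} - -479675672\right)} = \frac{1}{1060 + \left(4 + 103684 + 479675672\right)} = \frac{1}{1060 + 479779360} = \frac{1}{479780420}$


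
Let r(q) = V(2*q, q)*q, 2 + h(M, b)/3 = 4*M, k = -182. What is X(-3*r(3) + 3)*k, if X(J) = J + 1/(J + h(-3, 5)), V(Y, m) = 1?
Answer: 26299/24 ≈ 1095.8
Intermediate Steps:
h(M, b) = -6 + 12*M (h(M, b) = -6 + 3*(4*M) = -6 + 12*M)
r(q) = q (r(q) = 1*q = q)
X(J) = J + 1/(-42 + J) (X(J) = J + 1/(J + (-6 + 12*(-3))) = J + 1/(J + (-6 - 36)) = J + 1/(J - 42) = J + 1/(-42 + J))
X(-3*r(3) + 3)*k = ((1 + (-3*3 + 3)² - 42*(-3*3 + 3))/(-42 + (-3*3 + 3)))*(-182) = ((1 + (-9 + 3)² - 42*(-9 + 3))/(-42 + (-9 + 3)))*(-182) = ((1 + (-6)² - 42*(-6))/(-42 - 6))*(-182) = ((1 + 36 + 252)/(-48))*(-182) = -1/48*289*(-182) = -289/48*(-182) = 26299/24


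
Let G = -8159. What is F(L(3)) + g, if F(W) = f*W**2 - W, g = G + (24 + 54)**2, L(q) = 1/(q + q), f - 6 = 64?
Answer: -18659/9 ≈ -2073.2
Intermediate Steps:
f = 70 (f = 6 + 64 = 70)
L(q) = 1/(2*q)
g = -2075 (g = -8159 + (24 + 54)**2 = -8159 + 78**2 = -8159 + 6084 = -2075)
F(W) = -W + 70*W**2 (F(W) = 70*W**2 - W = -W + 70*W**2)
F(L(3)) + g = ((1/2)/3)*(-1 + 70*((1/2)/3)) - 2075 = ((1/2)*(1/3))*(-1 + 70*((1/2)*(1/3))) - 2075 = (-1 + 70*(1/6))/6 - 2075 = (-1 + 35/3)/6 - 2075 = (1/6)*(32/3) - 2075 = 16/9 - 2075 = -18659/9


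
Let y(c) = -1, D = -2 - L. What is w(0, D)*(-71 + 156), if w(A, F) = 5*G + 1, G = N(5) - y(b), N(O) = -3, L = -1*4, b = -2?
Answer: -765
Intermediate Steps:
L = -4
D = 2 (D = -2 - 1*(-4) = -2 + 4 = 2)
G = -2 (G = -3 - 1*(-1) = -3 + 1 = -2)
w(A, F) = -9 (w(A, F) = 5*(-2) + 1 = -10 + 1 = -9)
w(0, D)*(-71 + 156) = -9*(-71 + 156) = -9*85 = -765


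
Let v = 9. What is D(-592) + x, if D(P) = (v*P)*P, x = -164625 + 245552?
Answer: 3235103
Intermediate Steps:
x = 80927
D(P) = 9*P**2 (D(P) = (9*P)*P = 9*P**2)
D(-592) + x = 9*(-592)**2 + 80927 = 9*350464 + 80927 = 3154176 + 80927 = 3235103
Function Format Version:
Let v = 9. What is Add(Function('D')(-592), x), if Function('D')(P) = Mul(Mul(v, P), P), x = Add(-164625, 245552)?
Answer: 3235103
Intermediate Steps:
x = 80927
Function('D')(P) = Mul(9, Pow(P, 2)) (Function('D')(P) = Mul(Mul(9, P), P) = Mul(9, Pow(P, 2)))
Add(Function('D')(-592), x) = Add(Mul(9, Pow(-592, 2)), 80927) = Add(Mul(9, 350464), 80927) = Add(3154176, 80927) = 3235103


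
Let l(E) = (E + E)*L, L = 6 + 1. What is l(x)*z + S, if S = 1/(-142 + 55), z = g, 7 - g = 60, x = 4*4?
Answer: -1032865/87 ≈ -11872.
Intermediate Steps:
x = 16
g = -53 (g = 7 - 1*60 = 7 - 60 = -53)
z = -53
L = 7
l(E) = 14*E (l(E) = (E + E)*7 = (2*E)*7 = 14*E)
S = -1/87 (S = 1/(-87) = -1/87 ≈ -0.011494)
l(x)*z + S = (14*16)*(-53) - 1/87 = 224*(-53) - 1/87 = -11872 - 1/87 = -1032865/87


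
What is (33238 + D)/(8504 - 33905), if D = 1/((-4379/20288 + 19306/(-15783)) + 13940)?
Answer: -148347972607866754/113369843073556875 ≈ -1.3085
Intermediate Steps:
D = 320205504/4463203931875 (D = 1/((-4379*1/20288 + 19306*(-1/15783)) + 13940) = 1/((-4379/20288 - 19306/15783) + 13940) = 1/(-460793885/320205504 + 13940) = 1/(4463203931875/320205504) = 320205504/4463203931875 ≈ 7.1743e-5)
(33238 + D)/(8504 - 33905) = (33238 + 320205504/4463203931875)/(8504 - 33905) = (148347972607866754/4463203931875)/(-25401) = (148347972607866754/4463203931875)*(-1/25401) = -148347972607866754/113369843073556875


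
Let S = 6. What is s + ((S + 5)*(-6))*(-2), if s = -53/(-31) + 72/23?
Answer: 97567/713 ≈ 136.84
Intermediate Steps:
s = 3451/713 (s = -53*(-1/31) + 72*(1/23) = 53/31 + 72/23 = 3451/713 ≈ 4.8401)
s + ((S + 5)*(-6))*(-2) = 3451/713 + ((6 + 5)*(-6))*(-2) = 3451/713 + (11*(-6))*(-2) = 3451/713 - 66*(-2) = 3451/713 + 132 = 97567/713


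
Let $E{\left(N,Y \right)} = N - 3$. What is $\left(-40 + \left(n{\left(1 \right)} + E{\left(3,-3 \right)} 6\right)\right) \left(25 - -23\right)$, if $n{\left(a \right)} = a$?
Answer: $-1872$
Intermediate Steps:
$E{\left(N,Y \right)} = -3 + N$
$\left(-40 + \left(n{\left(1 \right)} + E{\left(3,-3 \right)} 6\right)\right) \left(25 - -23\right) = \left(-40 + \left(1 + \left(-3 + 3\right) 6\right)\right) \left(25 - -23\right) = \left(-40 + \left(1 + 0 \cdot 6\right)\right) \left(25 + 23\right) = \left(-40 + \left(1 + 0\right)\right) 48 = \left(-40 + 1\right) 48 = \left(-39\right) 48 = -1872$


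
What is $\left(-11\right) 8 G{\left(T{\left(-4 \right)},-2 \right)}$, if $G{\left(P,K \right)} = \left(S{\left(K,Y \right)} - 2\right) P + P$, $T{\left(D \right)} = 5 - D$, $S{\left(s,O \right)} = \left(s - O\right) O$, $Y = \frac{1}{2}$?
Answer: $1782$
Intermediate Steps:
$Y = \frac{1}{2} \approx 0.5$
$S{\left(s,O \right)} = O \left(s - O\right)$
$G{\left(P,K \right)} = P + P \left(- \frac{9}{4} + \frac{K}{2}\right)$ ($G{\left(P,K \right)} = \left(\frac{K - \frac{1}{2}}{2} - 2\right) P + P = \left(\frac{- \frac{1}{2} + K}{2} - 2\right) P + P = \left(\left(- \frac{1}{4} + \frac{K}{2}\right) - 2\right) P + P = \left(- \frac{9}{4} + \frac{K}{2}\right) P + P = P \left(- \frac{9}{4} + \frac{K}{2}\right) + P = P + P \left(- \frac{9}{4} + \frac{K}{2}\right)$)
$\left(-11\right) 8 G{\left(T{\left(-4 \right)},-2 \right)} = \left(-11\right) 8 \frac{\left(5 - -4\right) \left(-5 + 2 \left(-2\right)\right)}{4} = - 88 \frac{\left(5 + 4\right) \left(-5 - 4\right)}{4} = - 88 \cdot \frac{1}{4} \cdot 9 \left(-9\right) = \left(-88\right) \left(- \frac{81}{4}\right) = 1782$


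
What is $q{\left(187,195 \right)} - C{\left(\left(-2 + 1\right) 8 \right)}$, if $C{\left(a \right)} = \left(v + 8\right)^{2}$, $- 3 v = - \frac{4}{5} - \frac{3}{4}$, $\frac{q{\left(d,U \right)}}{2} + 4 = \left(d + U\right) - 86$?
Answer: $\frac{1841279}{3600} \approx 511.47$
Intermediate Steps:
$q{\left(d,U \right)} = -180 + 2 U + 2 d$ ($q{\left(d,U \right)} = -8 + 2 \left(\left(d + U\right) - 86\right) = -8 + 2 \left(\left(U + d\right) - 86\right) = -8 + 2 \left(-86 + U + d\right) = -8 + \left(-172 + 2 U + 2 d\right) = -180 + 2 U + 2 d$)
$v = \frac{31}{60}$ ($v = - \frac{- \frac{4}{5} - \frac{3}{4}}{3} = \left(- \frac{1}{3}\right) \left(- \frac{31}{20}\right) = \frac{31}{60} \approx 0.51667$)
$C{\left(a \right)} = \frac{261121}{3600}$ ($C{\left(a \right)} = \left(\frac{31}{60} + 8\right)^{2} = \left(\frac{511}{60}\right)^{2} = \frac{261121}{3600}$)
$q{\left(187,195 \right)} - C{\left(\left(-2 + 1\right) 8 \right)} = \left(-180 + 2 \cdot 195 + 2 \cdot 187\right) - \frac{261121}{3600} = \left(-180 + 390 + 374\right) - \frac{261121}{3600} = 584 - \frac{261121}{3600} = \frac{1841279}{3600}$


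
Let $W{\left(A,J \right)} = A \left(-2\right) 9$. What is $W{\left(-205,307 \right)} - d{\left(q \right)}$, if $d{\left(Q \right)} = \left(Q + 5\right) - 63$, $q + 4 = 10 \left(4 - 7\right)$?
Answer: $3782$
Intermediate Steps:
$q = -34$ ($q = -4 + 10 \left(4 - 7\right) = -4 + 10 \left(-3\right) = -4 - 30 = -34$)
$d{\left(Q \right)} = -58 + Q$ ($d{\left(Q \right)} = \left(5 + Q\right) - 63 = -58 + Q$)
$W{\left(A,J \right)} = - 18 A$ ($W{\left(A,J \right)} = - 2 A 9 = - 18 A$)
$W{\left(-205,307 \right)} - d{\left(q \right)} = \left(-18\right) \left(-205\right) - \left(-58 - 34\right) = 3690 - -92 = 3690 + 92 = 3782$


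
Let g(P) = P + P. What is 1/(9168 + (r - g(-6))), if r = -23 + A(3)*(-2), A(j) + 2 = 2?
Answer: 1/9157 ≈ 0.00010921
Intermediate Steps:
g(P) = 2*P
A(j) = 0 (A(j) = -2 + 2 = 0)
r = -23 (r = -23 + 0*(-2) = -23 + 0 = -23)
1/(9168 + (r - g(-6))) = 1/(9168 + (-23 - 2*(-6))) = 1/(9168 + (-23 - 1*(-12))) = 1/(9168 + (-23 + 12)) = 1/(9168 - 11) = 1/9157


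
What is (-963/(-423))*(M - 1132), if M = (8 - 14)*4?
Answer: -123692/47 ≈ -2631.7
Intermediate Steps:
M = -24 (M = -6*4 = -24)
(-963/(-423))*(M - 1132) = (-963/(-423))*(-24 - 1132) = -963*(-1/423)*(-1156) = (107/47)*(-1156) = -123692/47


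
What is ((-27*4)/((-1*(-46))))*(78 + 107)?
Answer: -9990/23 ≈ -434.35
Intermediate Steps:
((-27*4)/((-1*(-46))))*(78 + 107) = -108/46*185 = -108*1/46*185 = -54/23*185 = -9990/23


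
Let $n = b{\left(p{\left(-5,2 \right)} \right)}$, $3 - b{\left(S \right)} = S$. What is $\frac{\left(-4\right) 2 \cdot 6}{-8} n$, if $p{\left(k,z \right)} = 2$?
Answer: $6$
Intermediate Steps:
$b{\left(S \right)} = 3 - S$
$n = 1$ ($n = 3 - 2 = 1$)
$\frac{\left(-4\right) 2 \cdot 6}{-8} n = \frac{\left(-4\right) 2 \cdot 6}{-8} \cdot 1 = \left(-8\right) 6 \left(- \frac{1}{8}\right) 1 = \left(-48\right) \left(- \frac{1}{8}\right) 1 = 6 \cdot 1 = 6$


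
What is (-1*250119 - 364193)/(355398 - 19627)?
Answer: -614312/335771 ≈ -1.8296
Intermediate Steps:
(-1*250119 - 364193)/(355398 - 19627) = (-250119 - 364193)/335771 = -614312*1/335771 = -614312/335771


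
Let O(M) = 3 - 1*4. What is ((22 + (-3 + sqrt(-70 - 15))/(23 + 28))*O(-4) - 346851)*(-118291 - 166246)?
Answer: 1677869163080/17 + 284537*I*sqrt(85)/51 ≈ 9.8698e+10 + 51437.0*I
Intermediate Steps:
O(M) = -1 (O(M) = 3 - 4 = -1)
((22 + (-3 + sqrt(-70 - 15))/(23 + 28))*O(-4) - 346851)*(-118291 - 166246) = ((22 + (-3 + sqrt(-70 - 15))/(23 + 28))*(-1) - 346851)*(-118291 - 166246) = ((22 + (-3 + sqrt(-85))/51)*(-1) - 346851)*(-284537) = ((22 + (-3 + I*sqrt(85))*(1/51))*(-1) - 346851)*(-284537) = ((22 + (-1/17 + I*sqrt(85)/51))*(-1) - 346851)*(-284537) = ((373/17 + I*sqrt(85)/51)*(-1) - 346851)*(-284537) = ((-373/17 - I*sqrt(85)/51) - 346851)*(-284537) = (-5896840/17 - I*sqrt(85)/51)*(-284537) = 1677869163080/17 + 284537*I*sqrt(85)/51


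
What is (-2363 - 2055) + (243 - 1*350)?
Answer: -4525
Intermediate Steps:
(-2363 - 2055) + (243 - 1*350) = -4418 + (243 - 350) = -4418 - 107 = -4525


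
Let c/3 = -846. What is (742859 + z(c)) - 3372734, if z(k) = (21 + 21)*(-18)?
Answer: -2630631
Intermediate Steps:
c = -2538 (c = 3*(-846) = -2538)
z(k) = -756 (z(k) = 42*(-18) = -756)
(742859 + z(c)) - 3372734 = (742859 - 756) - 3372734 = 742103 - 3372734 = -2630631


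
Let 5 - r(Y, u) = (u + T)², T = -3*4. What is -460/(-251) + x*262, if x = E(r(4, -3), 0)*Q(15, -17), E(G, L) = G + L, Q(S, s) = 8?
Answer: -115740660/251 ≈ -4.6112e+5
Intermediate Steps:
T = -12 (T = -1*12 = -12)
r(Y, u) = 5 - (-12 + u)² (r(Y, u) = 5 - (u - 12)² = 5 - (-12 + u)²)
x = -1760 (x = ((5 - (-12 - 3)²) + 0)*8 = ((5 - 1*(-15)²) + 0)*8 = ((5 - 1*225) + 0)*8 = ((5 - 225) + 0)*8 = (-220 + 0)*8 = -220*8 = -1760)
-460/(-251) + x*262 = -460/(-251) - 1760*262 = -460*(-1/251) - 461120 = 460/251 - 461120 = -115740660/251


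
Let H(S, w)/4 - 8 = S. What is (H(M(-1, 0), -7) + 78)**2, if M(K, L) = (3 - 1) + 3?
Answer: 16900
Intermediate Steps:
M(K, L) = 5 (M(K, L) = 2 + 3 = 5)
H(S, w) = 32 + 4*S
(H(M(-1, 0), -7) + 78)**2 = ((32 + 4*5) + 78)**2 = ((32 + 20) + 78)**2 = (52 + 78)**2 = 130**2 = 16900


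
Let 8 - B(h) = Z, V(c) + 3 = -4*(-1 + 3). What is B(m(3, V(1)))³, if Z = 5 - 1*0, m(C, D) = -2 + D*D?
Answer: 27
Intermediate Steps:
V(c) = -11 (V(c) = -3 - 4*(-1 + 3) = -3 - 4*2 = -3 - 8 = -11)
m(C, D) = -2 + D²
Z = 5 (Z = 5 + 0 = 5)
B(h) = 3 (B(h) = 8 - 1*5 = 8 - 5 = 3)
B(m(3, V(1)))³ = 3³ = 27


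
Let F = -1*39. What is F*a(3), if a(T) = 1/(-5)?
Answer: 39/5 ≈ 7.8000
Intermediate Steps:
a(T) = -⅕
F = -39
F*a(3) = -39*(-⅕) = 39/5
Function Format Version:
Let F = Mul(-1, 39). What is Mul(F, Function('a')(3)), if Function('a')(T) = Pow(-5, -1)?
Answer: Rational(39, 5) ≈ 7.8000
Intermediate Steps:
Function('a')(T) = Rational(-1, 5)
F = -39
Mul(F, Function('a')(3)) = Mul(-39, Rational(-1, 5)) = Rational(39, 5)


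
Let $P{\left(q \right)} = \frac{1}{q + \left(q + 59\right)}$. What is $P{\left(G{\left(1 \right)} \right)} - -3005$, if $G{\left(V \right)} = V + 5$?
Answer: $\frac{213356}{71} \approx 3005.0$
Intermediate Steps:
$G{\left(V \right)} = 5 + V$
$P{\left(q \right)} = \frac{1}{59 + 2 q}$ ($P{\left(q \right)} = \frac{1}{q + \left(59 + q\right)} = \frac{1}{59 + 2 q}$)
$P{\left(G{\left(1 \right)} \right)} - -3005 = \frac{1}{59 + 2 \left(5 + 1\right)} - -3005 = \frac{1}{59 + 2 \cdot 6} + 3005 = \frac{1}{59 + 12} + 3005 = \frac{1}{71} + 3005 = \frac{213356}{71}$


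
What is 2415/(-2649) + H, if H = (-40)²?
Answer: 1411995/883 ≈ 1599.1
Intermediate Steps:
H = 1600
2415/(-2649) + H = 2415/(-2649) + 1600 = 2415*(-1/2649) + 1600 = -805/883 + 1600 = 1411995/883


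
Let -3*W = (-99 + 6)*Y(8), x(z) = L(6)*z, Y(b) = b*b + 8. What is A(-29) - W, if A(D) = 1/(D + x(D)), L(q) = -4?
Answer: -194183/87 ≈ -2232.0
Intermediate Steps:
Y(b) = 8 + b² (Y(b) = b² + 8 = 8 + b²)
x(z) = -4*z
A(D) = -1/(3*D) (A(D) = 1/(D - 4*D) = 1/(-3*D) = -1/(3*D))
W = 2232 (W = -(-99 + 6)*(8 + 8²)/3 = -(-31)*(8 + 64) = -(-31)*72 = -⅓*(-6696) = 2232)
A(-29) - W = -⅓/(-29) - 1*2232 = -⅓*(-1/29) - 2232 = 1/87 - 2232 = -194183/87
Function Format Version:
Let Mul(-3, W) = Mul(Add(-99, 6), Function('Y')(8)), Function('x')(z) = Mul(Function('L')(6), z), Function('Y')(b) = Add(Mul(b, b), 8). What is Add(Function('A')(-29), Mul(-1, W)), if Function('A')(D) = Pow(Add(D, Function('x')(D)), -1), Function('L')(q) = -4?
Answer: Rational(-194183, 87) ≈ -2232.0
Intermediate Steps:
Function('Y')(b) = Add(8, Pow(b, 2)) (Function('Y')(b) = Add(Pow(b, 2), 8) = Add(8, Pow(b, 2)))
Function('x')(z) = Mul(-4, z)
Function('A')(D) = Mul(Rational(-1, 3), Pow(D, -1)) (Function('A')(D) = Pow(Add(D, Mul(-4, D)), -1) = Pow(Mul(-3, D), -1) = Mul(Rational(-1, 3), Pow(D, -1)))
W = 2232 (W = Mul(Rational(-1, 3), Mul(Add(-99, 6), Add(8, Pow(8, 2)))) = Mul(Rational(-1, 3), Mul(-93, Add(8, 64))) = Mul(Rational(-1, 3), Mul(-93, 72)) = Mul(Rational(-1, 3), -6696) = 2232)
Add(Function('A')(-29), Mul(-1, W)) = Add(Mul(Rational(-1, 3), Pow(-29, -1)), Mul(-1, 2232)) = Add(Mul(Rational(-1, 3), Rational(-1, 29)), -2232) = Add(Rational(1, 87), -2232) = Rational(-194183, 87)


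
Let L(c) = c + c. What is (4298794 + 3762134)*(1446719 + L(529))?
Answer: 11670426157056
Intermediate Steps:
L(c) = 2*c
(4298794 + 3762134)*(1446719 + L(529)) = (4298794 + 3762134)*(1446719 + 2*529) = 8060928*(1446719 + 1058) = 8060928*1447777 = 11670426157056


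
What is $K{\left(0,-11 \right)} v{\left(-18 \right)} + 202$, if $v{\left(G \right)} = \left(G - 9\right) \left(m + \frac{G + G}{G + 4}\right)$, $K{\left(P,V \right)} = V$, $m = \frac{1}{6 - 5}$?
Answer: $\frac{8839}{7} \approx 1262.7$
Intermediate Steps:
$m = 1$ ($m = 1^{-1} = 1$)
$v{\left(G \right)} = \left(1 + \frac{2 G}{4 + G}\right) \left(-9 + G\right)$ ($v{\left(G \right)} = \left(G - 9\right) \left(1 + \frac{G + G}{G + 4}\right) = \left(-9 + G\right) \left(1 + \frac{2 G}{4 + G}\right) = \left(1 + \frac{2 G}{4 + G}\right) \left(-9 + G\right)$)
$K{\left(0,-11 \right)} v{\left(-18 \right)} + 202 = - 11 \frac{-36 - -414 + 3 \left(-18\right)^{2}}{4 - 18} + 202 = - 11 \frac{-36 + 414 + 3 \cdot 324}{-14} + 202 = - 11 \left(- \frac{-36 + 414 + 972}{14}\right) + 202 = - 11 \left(\left(- \frac{1}{14}\right) 1350\right) + 202 = \left(-11\right) \left(- \frac{675}{7}\right) + 202 = \frac{7425}{7} + 202 = \frac{8839}{7}$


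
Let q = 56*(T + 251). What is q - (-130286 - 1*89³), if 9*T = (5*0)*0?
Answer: 849311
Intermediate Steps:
T = 0 (T = ((5*0)*0)/9 = (0*0)/9 = (⅑)*0 = 0)
q = 14056 (q = 56*(0 + 251) = 56*251 = 14056)
q - (-130286 - 1*89³) = 14056 - (-130286 - 1*89³) = 14056 - (-130286 - 1*704969) = 14056 - (-130286 - 704969) = 14056 - 1*(-835255) = 14056 + 835255 = 849311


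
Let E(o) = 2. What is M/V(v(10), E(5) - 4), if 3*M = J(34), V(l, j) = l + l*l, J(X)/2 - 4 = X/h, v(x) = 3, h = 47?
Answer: 37/141 ≈ 0.26241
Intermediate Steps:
J(X) = 8 + 2*X/47 (J(X) = 8 + 2*(X/47) = 8 + 2*X/47)
V(l, j) = l + l**2
M = 148/47 (M = (8 + (2/47)*34)/3 = (8 + 68/47)/3 = (1/3)*(444/47) = 148/47 ≈ 3.1489)
M/V(v(10), E(5) - 4) = 148/(47*((3*(1 + 3)))) = 148/(47*((3*4))) = (148/47)/12 = (148/47)*(1/12) = 37/141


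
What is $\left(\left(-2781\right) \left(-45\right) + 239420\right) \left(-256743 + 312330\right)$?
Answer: $20265074655$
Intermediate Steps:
$\left(\left(-2781\right) \left(-45\right) + 239420\right) \left(-256743 + 312330\right) = \left(125145 + 239420\right) 55587 = 364565 \cdot 55587 = 20265074655$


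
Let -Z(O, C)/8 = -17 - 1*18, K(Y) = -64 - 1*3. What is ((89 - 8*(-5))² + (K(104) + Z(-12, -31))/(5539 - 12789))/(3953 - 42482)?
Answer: -40215679/93111750 ≈ -0.43191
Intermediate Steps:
K(Y) = -67 (K(Y) = -64 - 3 = -67)
Z(O, C) = 280 (Z(O, C) = -8*(-17 - 1*18) = -8*(-17 - 18) = -8*(-35) = 280)
((89 - 8*(-5))² + (K(104) + Z(-12, -31))/(5539 - 12789))/(3953 - 42482) = ((89 - 8*(-5))² + (-67 + 280)/(5539 - 12789))/(3953 - 42482) = ((89 + 40)² + 213/(-7250))/(-38529) = (129² + 213*(-1/7250))*(-1/38529) = (16641 - 213/7250)*(-1/38529) = (120647037/7250)*(-1/38529) = -40215679/93111750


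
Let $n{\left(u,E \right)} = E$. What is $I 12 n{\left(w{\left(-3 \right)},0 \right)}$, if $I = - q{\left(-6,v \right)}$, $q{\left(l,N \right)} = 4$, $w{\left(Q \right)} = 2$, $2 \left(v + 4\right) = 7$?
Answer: $0$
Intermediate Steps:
$v = - \frac{1}{2}$ ($v = -4 + \frac{1}{2} \cdot 7 = -4 + \frac{7}{2} = - \frac{1}{2} \approx -0.5$)
$I = -4$ ($I = \left(-1\right) 4 = -4$)
$I 12 n{\left(w{\left(-3 \right)},0 \right)} = \left(-4\right) 12 \cdot 0 = \left(-48\right) 0 = 0$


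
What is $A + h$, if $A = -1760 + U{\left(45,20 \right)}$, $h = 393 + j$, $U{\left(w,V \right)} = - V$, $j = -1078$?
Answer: $-2465$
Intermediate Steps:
$h = -685$ ($h = 393 - 1078 = -685$)
$A = -1780$ ($A = -1760 - 20 = -1780$)
$A + h = -1780 - 685 = -2465$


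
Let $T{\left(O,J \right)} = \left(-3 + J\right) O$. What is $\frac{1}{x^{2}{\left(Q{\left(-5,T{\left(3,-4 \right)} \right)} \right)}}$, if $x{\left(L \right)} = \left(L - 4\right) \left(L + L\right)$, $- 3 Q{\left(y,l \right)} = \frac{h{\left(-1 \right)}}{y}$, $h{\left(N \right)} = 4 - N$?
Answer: $\frac{81}{484} \approx 0.16736$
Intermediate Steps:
$T{\left(O,J \right)} = O \left(-3 + J\right)$
$Q{\left(y,l \right)} = - \frac{5}{3 y}$ ($Q{\left(y,l \right)} = - \frac{\left(4 - -1\right) \frac{1}{y}}{3} = - \frac{\left(4 + 1\right) \frac{1}{y}}{3} = - \frac{5 \frac{1}{y}}{3} = - \frac{5}{3 y}$)
$x{\left(L \right)} = 2 L \left(-4 + L\right)$ ($x{\left(L \right)} = \left(-4 + L\right) 2 L = 2 L \left(-4 + L\right)$)
$\frac{1}{x^{2}{\left(Q{\left(-5,T{\left(3,-4 \right)} \right)} \right)}} = \frac{1}{\left(2 \left(- \frac{5}{3 \left(-5\right)}\right) \left(-4 - \frac{5}{3 \left(-5\right)}\right)\right)^{2}} = \frac{1}{\left(2 \left(\left(- \frac{5}{3}\right) \left(- \frac{1}{5}\right)\right) \left(-4 - - \frac{1}{3}\right)\right)^{2}} = \frac{1}{\left(2 \cdot \frac{1}{3} \left(-4 + \frac{1}{3}\right)\right)^{2}} = \frac{1}{\left(2 \cdot \frac{1}{3} \left(- \frac{11}{3}\right)\right)^{2}} = \frac{1}{\left(- \frac{22}{9}\right)^{2}} = \frac{1}{\frac{484}{81}} = \frac{81}{484}$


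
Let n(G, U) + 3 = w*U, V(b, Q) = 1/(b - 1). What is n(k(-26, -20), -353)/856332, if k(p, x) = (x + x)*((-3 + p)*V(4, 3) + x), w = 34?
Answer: -12005/856332 ≈ -0.014019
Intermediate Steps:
V(b, Q) = 1/(-1 + b)
k(p, x) = 2*x*(-1 + x + p/3) (k(p, x) = (x + x)*((-3 + p)/(-1 + 4) + x) = (2*x)*((-3 + p)/3 + x) = (2*x)*((-3 + p)*(⅓) + x) = (2*x)*((-1 + p/3) + x) = (2*x)*(-1 + x + p/3) = 2*x*(-1 + x + p/3))
n(G, U) = -3 + 34*U
n(k(-26, -20), -353)/856332 = (-3 + 34*(-353))/856332 = (-3 - 12002)*(1/856332) = -12005*1/856332 = -12005/856332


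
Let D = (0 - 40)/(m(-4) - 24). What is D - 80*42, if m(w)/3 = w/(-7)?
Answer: -130970/39 ≈ -3358.2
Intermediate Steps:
m(w) = -3*w/7 (m(w) = 3*(w/(-7)) = 3*(w*(-⅐)) = 3*(-w/7) = -3*w/7)
D = 70/39 (D = (0 - 40)/(-3/7*(-4) - 24) = -40/(12/7 - 24) = -40/(-156/7) = -40*(-7/156) = 70/39 ≈ 1.7949)
D - 80*42 = 70/39 - 80*42 = 70/39 - 3360 = -130970/39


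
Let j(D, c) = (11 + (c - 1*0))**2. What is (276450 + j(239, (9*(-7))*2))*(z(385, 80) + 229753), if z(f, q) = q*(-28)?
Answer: 65904828275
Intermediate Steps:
z(f, q) = -28*q
j(D, c) = (11 + c)**2 (j(D, c) = (11 + (c + 0))**2 = (11 + c)**2)
(276450 + j(239, (9*(-7))*2))*(z(385, 80) + 229753) = (276450 + (11 + (9*(-7))*2)**2)*(-28*80 + 229753) = (276450 + (11 - 63*2)**2)*(-2240 + 229753) = (276450 + (11 - 126)**2)*227513 = (276450 + (-115)**2)*227513 = (276450 + 13225)*227513 = 289675*227513 = 65904828275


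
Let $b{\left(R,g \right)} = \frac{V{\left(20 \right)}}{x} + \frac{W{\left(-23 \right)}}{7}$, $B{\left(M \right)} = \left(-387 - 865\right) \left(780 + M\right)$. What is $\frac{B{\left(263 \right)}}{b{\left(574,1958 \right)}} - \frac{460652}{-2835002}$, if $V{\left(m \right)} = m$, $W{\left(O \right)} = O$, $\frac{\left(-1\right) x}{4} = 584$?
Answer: $\frac{7566988542697810}{19089485967} \approx 3.964 \cdot 10^{5}$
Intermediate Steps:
$x = -2336$ ($x = \left(-4\right) 584 = -2336$)
$B{\left(M \right)} = -976560 - 1252 M$ ($B{\left(M \right)} = - 1252 \left(780 + M\right) = -976560 - 1252 M$)
$b{\left(R,g \right)} = - \frac{13467}{4088}$ ($b{\left(R,g \right)} = \frac{20}{-2336} - \frac{23}{7} = 20 \left(- \frac{1}{2336}\right) - \frac{23}{7} = - \frac{5}{584} - \frac{23}{7} = - \frac{13467}{4088}$)
$\frac{B{\left(263 \right)}}{b{\left(574,1958 \right)}} - \frac{460652}{-2835002} = \frac{-976560 - 329276}{- \frac{13467}{4088}} - \frac{460652}{-2835002} = \left(-976560 - 329276\right) \left(- \frac{4088}{13467}\right) - - \frac{230326}{1417501} = \left(-1305836\right) \left(- \frac{4088}{13467}\right) + \frac{230326}{1417501} = \frac{5338257568}{13467} + \frac{230326}{1417501} = \frac{7566988542697810}{19089485967}$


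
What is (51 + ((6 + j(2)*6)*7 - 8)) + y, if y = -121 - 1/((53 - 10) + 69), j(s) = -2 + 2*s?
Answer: 5375/112 ≈ 47.991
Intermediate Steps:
y = -13553/112 (y = -121 - 1/(43 + 69) = -121 - 1/112 = -13553/112 ≈ -121.01)
(51 + ((6 + j(2)*6)*7 - 8)) + y = (51 + ((6 + (-2 + 2*2)*6)*7 - 8)) - 13553/112 = (51 + ((6 + (-2 + 4)*6)*7 - 8)) - 13553/112 = (51 + ((6 + 2*6)*7 - 8)) - 13553/112 = (51 + ((6 + 12)*7 - 8)) - 13553/112 = (51 + (18*7 - 8)) - 13553/112 = (51 + (126 - 8)) - 13553/112 = (51 + 118) - 13553/112 = 169 - 13553/112 = 5375/112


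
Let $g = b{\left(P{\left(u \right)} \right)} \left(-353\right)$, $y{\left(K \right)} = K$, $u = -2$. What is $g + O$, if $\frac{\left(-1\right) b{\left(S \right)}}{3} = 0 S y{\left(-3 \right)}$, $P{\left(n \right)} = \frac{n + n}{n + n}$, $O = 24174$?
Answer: $24174$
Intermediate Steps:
$P{\left(n \right)} = 1$ ($P{\left(n \right)} = \frac{2 n}{2 n} = 2 n \frac{1}{2 n} = 1$)
$b{\left(S \right)} = 0$ ($b{\left(S \right)} = - 3 \cdot 0 S \left(-3\right) = - 3 \cdot 0 \left(-3\right) = \left(-3\right) 0 = 0$)
$g = 0$ ($g = 0 \left(-353\right) = 0$)
$g + O = 0 + 24174 = 24174$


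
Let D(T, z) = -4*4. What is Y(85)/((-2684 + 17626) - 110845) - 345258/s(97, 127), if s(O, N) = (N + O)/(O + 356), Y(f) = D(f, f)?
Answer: -7499704459319/10741136 ≈ -6.9822e+5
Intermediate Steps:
D(T, z) = -16
Y(f) = -16
s(O, N) = (N + O)/(356 + O)
Y(85)/((-2684 + 17626) - 110845) - 345258/s(97, 127) = -16/((-2684 + 17626) - 110845) - 345258*(356 + 97)/(127 + 97) = -16/(14942 - 110845) - 345258/(224/453) = -16/(-95903) - 345258/((1/453)*224) = -16*(-1/95903) - 345258/224/453 = 16/95903 - 345258*453/224 = 16/95903 - 78200937/112 = -7499704459319/10741136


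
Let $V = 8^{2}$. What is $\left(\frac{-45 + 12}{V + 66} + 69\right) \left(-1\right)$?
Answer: $- \frac{8937}{130} \approx -68.746$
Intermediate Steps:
$V = 64$
$\left(\frac{-45 + 12}{V + 66} + 69\right) \left(-1\right) = \left(\frac{-45 + 12}{64 + 66} + 69\right) \left(-1\right) = \left(- \frac{33}{130} + 69\right) \left(-1\right) = \frac{8937}{130} \left(-1\right) = - \frac{8937}{130}$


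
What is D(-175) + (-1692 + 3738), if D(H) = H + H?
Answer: 1696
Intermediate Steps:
D(H) = 2*H
D(-175) + (-1692 + 3738) = 2*(-175) + (-1692 + 3738) = -350 + 2046 = 1696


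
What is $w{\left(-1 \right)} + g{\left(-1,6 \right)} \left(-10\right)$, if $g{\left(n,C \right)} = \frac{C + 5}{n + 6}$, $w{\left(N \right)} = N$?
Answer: $-23$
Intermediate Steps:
$g{\left(n,C \right)} = \frac{5 + C}{6 + n}$
$w{\left(-1 \right)} + g{\left(-1,6 \right)} \left(-10\right) = -1 + \frac{5 + 6}{6 - 1} \left(-10\right) = -1 + \frac{1}{5} \cdot 11 \left(-10\right) = -1 + \frac{11}{5} \left(-10\right) = -1 - 22 = -23$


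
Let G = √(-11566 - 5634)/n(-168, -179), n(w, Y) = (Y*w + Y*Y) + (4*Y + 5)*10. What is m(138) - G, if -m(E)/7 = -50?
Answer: 350 - 20*I*√43/55003 ≈ 350.0 - 0.0023844*I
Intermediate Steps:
m(E) = 350 (m(E) = -7*(-50) = 350)
n(w, Y) = 50 + Y² + 40*Y + Y*w (n(w, Y) = (Y*w + Y²) + (5 + 4*Y)*10 = (Y² + Y*w) + (50 + 40*Y) = 50 + Y² + 40*Y + Y*w)
G = 20*I*√43/55003 (G = √(-11566 - 5634)/(50 + (-179)² + 40*(-179) - 179*(-168)) = √(-17200)/(50 + 32041 - 7160 + 30072) = (20*I*√43)/55003 = (20*I*√43)*(1/55003) = 20*I*√43/55003 ≈ 0.0023844*I)
m(138) - G = 350 - 20*I*√43/55003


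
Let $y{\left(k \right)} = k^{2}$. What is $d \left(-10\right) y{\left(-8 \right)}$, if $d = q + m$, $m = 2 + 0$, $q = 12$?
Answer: $-8960$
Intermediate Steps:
$m = 2$
$d = 14$ ($d = 12 + 2 = 14$)
$d \left(-10\right) y{\left(-8 \right)} = 14 \left(-10\right) \left(-8\right)^{2} = \left(-140\right) 64 = -8960$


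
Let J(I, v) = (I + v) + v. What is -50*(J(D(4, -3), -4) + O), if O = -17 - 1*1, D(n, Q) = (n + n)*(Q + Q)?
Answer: 3700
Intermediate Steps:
D(n, Q) = 4*Q*n (D(n, Q) = (2*n)*(2*Q) = 4*Q*n)
J(I, v) = I + 2*v
O = -18 (O = -17 - 1 = -18)
-50*(J(D(4, -3), -4) + O) = -50*((4*(-3)*4 + 2*(-4)) - 18) = -50*((-48 - 8) - 18) = -50*(-56 - 18) = -50*(-74) = 3700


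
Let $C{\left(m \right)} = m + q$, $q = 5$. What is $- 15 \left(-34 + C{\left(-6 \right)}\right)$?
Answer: $525$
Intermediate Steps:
$C{\left(m \right)} = 5 + m$ ($C{\left(m \right)} = m + 5 = 5 + m$)
$- 15 \left(-34 + C{\left(-6 \right)}\right) = - 15 \left(-34 + \left(5 - 6\right)\right) = - 15 \left(-34 - 1\right) = \left(-15\right) \left(-35\right) = 525$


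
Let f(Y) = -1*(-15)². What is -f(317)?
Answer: 225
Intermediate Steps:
f(Y) = -225 (f(Y) = -1*225 = -225)
-f(317) = -1*(-225) = 225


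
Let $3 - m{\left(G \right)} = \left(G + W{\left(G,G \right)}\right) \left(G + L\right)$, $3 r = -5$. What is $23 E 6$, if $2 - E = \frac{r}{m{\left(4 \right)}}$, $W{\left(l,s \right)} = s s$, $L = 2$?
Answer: $\frac{32062}{117} \approx 274.03$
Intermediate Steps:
$r = - \frac{5}{3}$ ($r = \frac{1}{3} \left(-5\right) = - \frac{5}{3} \approx -1.6667$)
$W{\left(l,s \right)} = s^{2}$
$m{\left(G \right)} = 3 - \left(2 + G\right) \left(G + G^{2}\right)$ ($m{\left(G \right)} = 3 - \left(G + G^{2}\right) \left(G + 2\right) = 3 - \left(G + G^{2}\right) \left(2 + G\right) = 3 - \left(2 + G\right) \left(G + G^{2}\right)$)
$E = \frac{697}{351}$ ($E = 2 - - \frac{5}{3 \left(3 - 4^{3} - 3 \cdot 4^{2} - 8\right)} = 2 - - \frac{5}{3 \left(3 - 64 - 48 - 8\right)} = 2 - - \frac{5}{3 \left(-117\right)} = 2 - \left(- \frac{5}{3}\right) \left(- \frac{1}{117}\right) = 2 - \frac{5}{351} = \frac{697}{351} \approx 1.9858$)
$23 E 6 = 23 \cdot \frac{697}{351} \cdot 6 = \frac{16031}{351} \cdot 6 = \frac{32062}{117}$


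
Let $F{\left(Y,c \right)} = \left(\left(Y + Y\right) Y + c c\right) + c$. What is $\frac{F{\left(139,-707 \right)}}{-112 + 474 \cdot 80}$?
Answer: $\frac{67223}{4726} \approx 14.224$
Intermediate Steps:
$F{\left(Y,c \right)} = c + c^{2} + 2 Y^{2}$ ($F{\left(Y,c \right)} = \left(2 Y Y + c^{2}\right) + c = \left(2 Y^{2} + c^{2}\right) + c = \left(c^{2} + 2 Y^{2}\right) + c = c + c^{2} + 2 Y^{2}$)
$\frac{F{\left(139,-707 \right)}}{-112 + 474 \cdot 80} = \frac{-707 + \left(-707\right)^{2} + 2 \cdot 139^{2}}{-112 + 474 \cdot 80} = \frac{-707 + 499849 + 2 \cdot 19321}{-112 + 37920} = \frac{-707 + 499849 + 38642}{37808} = 537784 \cdot \frac{1}{37808} = \frac{67223}{4726}$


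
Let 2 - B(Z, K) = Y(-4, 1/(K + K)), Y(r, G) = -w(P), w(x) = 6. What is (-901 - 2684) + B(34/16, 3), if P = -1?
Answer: -3577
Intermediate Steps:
Y(r, G) = -6 (Y(r, G) = -1*6 = -6)
B(Z, K) = 8 (B(Z, K) = 2 - 1*(-6) = 2 + 6 = 8)
(-901 - 2684) + B(34/16, 3) = (-901 - 2684) + 8 = -3585 + 8 = -3577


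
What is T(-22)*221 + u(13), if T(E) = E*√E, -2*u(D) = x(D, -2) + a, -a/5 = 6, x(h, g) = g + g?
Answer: 17 - 4862*I*√22 ≈ 17.0 - 22805.0*I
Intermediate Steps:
x(h, g) = 2*g
a = -30 (a = -5*6 = -30)
u(D) = 17 (u(D) = -(2*(-2) - 30)/2 = -(-4 - 30)/2 = -½*(-34) = 17)
T(E) = E^(3/2)
T(-22)*221 + u(13) = (-22)^(3/2)*221 + 17 = -22*I*√22*221 + 17 = -4862*I*√22 + 17 = 17 - 4862*I*√22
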